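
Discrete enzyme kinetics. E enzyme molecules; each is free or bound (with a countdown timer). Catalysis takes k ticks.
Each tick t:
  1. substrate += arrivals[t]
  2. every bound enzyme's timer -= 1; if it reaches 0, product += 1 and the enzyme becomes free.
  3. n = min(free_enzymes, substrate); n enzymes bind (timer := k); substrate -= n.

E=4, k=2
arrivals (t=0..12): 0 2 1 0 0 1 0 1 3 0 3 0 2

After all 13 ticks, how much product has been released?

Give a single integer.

t=0: arr=0 -> substrate=0 bound=0 product=0
t=1: arr=2 -> substrate=0 bound=2 product=0
t=2: arr=1 -> substrate=0 bound=3 product=0
t=3: arr=0 -> substrate=0 bound=1 product=2
t=4: arr=0 -> substrate=0 bound=0 product=3
t=5: arr=1 -> substrate=0 bound=1 product=3
t=6: arr=0 -> substrate=0 bound=1 product=3
t=7: arr=1 -> substrate=0 bound=1 product=4
t=8: arr=3 -> substrate=0 bound=4 product=4
t=9: arr=0 -> substrate=0 bound=3 product=5
t=10: arr=3 -> substrate=0 bound=3 product=8
t=11: arr=0 -> substrate=0 bound=3 product=8
t=12: arr=2 -> substrate=0 bound=2 product=11

Answer: 11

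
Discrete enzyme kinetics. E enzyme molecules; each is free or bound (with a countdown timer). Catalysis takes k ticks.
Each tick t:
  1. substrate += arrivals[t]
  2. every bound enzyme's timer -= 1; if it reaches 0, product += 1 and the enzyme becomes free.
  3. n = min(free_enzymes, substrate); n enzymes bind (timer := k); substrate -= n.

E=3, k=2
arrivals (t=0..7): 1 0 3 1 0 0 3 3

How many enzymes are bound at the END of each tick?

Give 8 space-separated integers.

t=0: arr=1 -> substrate=0 bound=1 product=0
t=1: arr=0 -> substrate=0 bound=1 product=0
t=2: arr=3 -> substrate=0 bound=3 product=1
t=3: arr=1 -> substrate=1 bound=3 product=1
t=4: arr=0 -> substrate=0 bound=1 product=4
t=5: arr=0 -> substrate=0 bound=1 product=4
t=6: arr=3 -> substrate=0 bound=3 product=5
t=7: arr=3 -> substrate=3 bound=3 product=5

Answer: 1 1 3 3 1 1 3 3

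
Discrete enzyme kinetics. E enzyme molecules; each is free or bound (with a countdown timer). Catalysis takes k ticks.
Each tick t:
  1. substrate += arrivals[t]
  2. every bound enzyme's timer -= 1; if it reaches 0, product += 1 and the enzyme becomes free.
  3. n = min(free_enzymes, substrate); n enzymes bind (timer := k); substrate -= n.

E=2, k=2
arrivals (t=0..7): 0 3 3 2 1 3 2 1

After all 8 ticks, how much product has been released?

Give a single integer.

t=0: arr=0 -> substrate=0 bound=0 product=0
t=1: arr=3 -> substrate=1 bound=2 product=0
t=2: arr=3 -> substrate=4 bound=2 product=0
t=3: arr=2 -> substrate=4 bound=2 product=2
t=4: arr=1 -> substrate=5 bound=2 product=2
t=5: arr=3 -> substrate=6 bound=2 product=4
t=6: arr=2 -> substrate=8 bound=2 product=4
t=7: arr=1 -> substrate=7 bound=2 product=6

Answer: 6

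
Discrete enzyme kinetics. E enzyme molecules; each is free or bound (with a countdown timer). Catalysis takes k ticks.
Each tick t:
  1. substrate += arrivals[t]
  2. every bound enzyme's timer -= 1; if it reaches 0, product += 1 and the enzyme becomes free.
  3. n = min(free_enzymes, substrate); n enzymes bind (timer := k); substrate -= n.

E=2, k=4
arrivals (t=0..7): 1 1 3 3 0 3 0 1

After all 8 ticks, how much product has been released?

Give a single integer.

t=0: arr=1 -> substrate=0 bound=1 product=0
t=1: arr=1 -> substrate=0 bound=2 product=0
t=2: arr=3 -> substrate=3 bound=2 product=0
t=3: arr=3 -> substrate=6 bound=2 product=0
t=4: arr=0 -> substrate=5 bound=2 product=1
t=5: arr=3 -> substrate=7 bound=2 product=2
t=6: arr=0 -> substrate=7 bound=2 product=2
t=7: arr=1 -> substrate=8 bound=2 product=2

Answer: 2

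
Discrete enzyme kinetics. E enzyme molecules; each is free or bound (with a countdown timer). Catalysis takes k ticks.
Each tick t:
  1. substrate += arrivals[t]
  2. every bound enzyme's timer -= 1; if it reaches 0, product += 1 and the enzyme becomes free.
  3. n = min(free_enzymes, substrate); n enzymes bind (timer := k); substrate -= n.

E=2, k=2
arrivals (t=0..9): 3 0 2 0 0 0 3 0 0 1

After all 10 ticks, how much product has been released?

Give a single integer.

Answer: 7

Derivation:
t=0: arr=3 -> substrate=1 bound=2 product=0
t=1: arr=0 -> substrate=1 bound=2 product=0
t=2: arr=2 -> substrate=1 bound=2 product=2
t=3: arr=0 -> substrate=1 bound=2 product=2
t=4: arr=0 -> substrate=0 bound=1 product=4
t=5: arr=0 -> substrate=0 bound=1 product=4
t=6: arr=3 -> substrate=1 bound=2 product=5
t=7: arr=0 -> substrate=1 bound=2 product=5
t=8: arr=0 -> substrate=0 bound=1 product=7
t=9: arr=1 -> substrate=0 bound=2 product=7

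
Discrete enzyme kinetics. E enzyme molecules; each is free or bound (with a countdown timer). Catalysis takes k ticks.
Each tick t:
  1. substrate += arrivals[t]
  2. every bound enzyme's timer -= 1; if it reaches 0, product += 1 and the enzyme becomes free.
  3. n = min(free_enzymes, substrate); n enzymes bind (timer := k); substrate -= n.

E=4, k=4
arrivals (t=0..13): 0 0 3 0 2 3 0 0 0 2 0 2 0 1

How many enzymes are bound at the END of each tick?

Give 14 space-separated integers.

t=0: arr=0 -> substrate=0 bound=0 product=0
t=1: arr=0 -> substrate=0 bound=0 product=0
t=2: arr=3 -> substrate=0 bound=3 product=0
t=3: arr=0 -> substrate=0 bound=3 product=0
t=4: arr=2 -> substrate=1 bound=4 product=0
t=5: arr=3 -> substrate=4 bound=4 product=0
t=6: arr=0 -> substrate=1 bound=4 product=3
t=7: arr=0 -> substrate=1 bound=4 product=3
t=8: arr=0 -> substrate=0 bound=4 product=4
t=9: arr=2 -> substrate=2 bound=4 product=4
t=10: arr=0 -> substrate=0 bound=3 product=7
t=11: arr=2 -> substrate=1 bound=4 product=7
t=12: arr=0 -> substrate=0 bound=4 product=8
t=13: arr=1 -> substrate=1 bound=4 product=8

Answer: 0 0 3 3 4 4 4 4 4 4 3 4 4 4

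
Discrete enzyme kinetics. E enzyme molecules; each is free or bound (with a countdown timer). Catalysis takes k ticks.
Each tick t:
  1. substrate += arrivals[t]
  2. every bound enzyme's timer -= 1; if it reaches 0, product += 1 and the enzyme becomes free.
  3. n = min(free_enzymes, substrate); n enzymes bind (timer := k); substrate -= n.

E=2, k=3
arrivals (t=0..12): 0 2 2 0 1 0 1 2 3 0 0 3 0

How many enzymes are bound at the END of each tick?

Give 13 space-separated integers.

Answer: 0 2 2 2 2 2 2 2 2 2 2 2 2

Derivation:
t=0: arr=0 -> substrate=0 bound=0 product=0
t=1: arr=2 -> substrate=0 bound=2 product=0
t=2: arr=2 -> substrate=2 bound=2 product=0
t=3: arr=0 -> substrate=2 bound=2 product=0
t=4: arr=1 -> substrate=1 bound=2 product=2
t=5: arr=0 -> substrate=1 bound=2 product=2
t=6: arr=1 -> substrate=2 bound=2 product=2
t=7: arr=2 -> substrate=2 bound=2 product=4
t=8: arr=3 -> substrate=5 bound=2 product=4
t=9: arr=0 -> substrate=5 bound=2 product=4
t=10: arr=0 -> substrate=3 bound=2 product=6
t=11: arr=3 -> substrate=6 bound=2 product=6
t=12: arr=0 -> substrate=6 bound=2 product=6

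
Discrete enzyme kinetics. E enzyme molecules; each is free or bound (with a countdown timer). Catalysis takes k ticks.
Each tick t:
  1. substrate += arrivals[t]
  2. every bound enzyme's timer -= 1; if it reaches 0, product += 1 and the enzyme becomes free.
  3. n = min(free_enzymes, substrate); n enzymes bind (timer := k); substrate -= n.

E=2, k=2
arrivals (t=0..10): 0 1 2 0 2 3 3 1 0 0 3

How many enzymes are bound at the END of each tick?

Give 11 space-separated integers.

t=0: arr=0 -> substrate=0 bound=0 product=0
t=1: arr=1 -> substrate=0 bound=1 product=0
t=2: arr=2 -> substrate=1 bound=2 product=0
t=3: arr=0 -> substrate=0 bound=2 product=1
t=4: arr=2 -> substrate=1 bound=2 product=2
t=5: arr=3 -> substrate=3 bound=2 product=3
t=6: arr=3 -> substrate=5 bound=2 product=4
t=7: arr=1 -> substrate=5 bound=2 product=5
t=8: arr=0 -> substrate=4 bound=2 product=6
t=9: arr=0 -> substrate=3 bound=2 product=7
t=10: arr=3 -> substrate=5 bound=2 product=8

Answer: 0 1 2 2 2 2 2 2 2 2 2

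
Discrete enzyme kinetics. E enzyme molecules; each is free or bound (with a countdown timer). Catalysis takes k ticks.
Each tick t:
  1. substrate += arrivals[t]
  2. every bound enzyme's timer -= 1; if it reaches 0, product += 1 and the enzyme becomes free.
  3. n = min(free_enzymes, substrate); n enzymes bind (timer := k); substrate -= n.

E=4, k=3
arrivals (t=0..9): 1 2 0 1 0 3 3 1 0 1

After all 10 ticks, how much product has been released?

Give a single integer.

t=0: arr=1 -> substrate=0 bound=1 product=0
t=1: arr=2 -> substrate=0 bound=3 product=0
t=2: arr=0 -> substrate=0 bound=3 product=0
t=3: arr=1 -> substrate=0 bound=3 product=1
t=4: arr=0 -> substrate=0 bound=1 product=3
t=5: arr=3 -> substrate=0 bound=4 product=3
t=6: arr=3 -> substrate=2 bound=4 product=4
t=7: arr=1 -> substrate=3 bound=4 product=4
t=8: arr=0 -> substrate=0 bound=4 product=7
t=9: arr=1 -> substrate=0 bound=4 product=8

Answer: 8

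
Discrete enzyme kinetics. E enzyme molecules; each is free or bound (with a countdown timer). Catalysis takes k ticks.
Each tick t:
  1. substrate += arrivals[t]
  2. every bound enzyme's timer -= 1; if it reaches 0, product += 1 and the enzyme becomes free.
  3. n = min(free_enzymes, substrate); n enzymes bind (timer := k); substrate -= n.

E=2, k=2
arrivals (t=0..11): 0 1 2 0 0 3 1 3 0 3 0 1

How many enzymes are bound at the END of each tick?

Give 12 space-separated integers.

Answer: 0 1 2 2 1 2 2 2 2 2 2 2

Derivation:
t=0: arr=0 -> substrate=0 bound=0 product=0
t=1: arr=1 -> substrate=0 bound=1 product=0
t=2: arr=2 -> substrate=1 bound=2 product=0
t=3: arr=0 -> substrate=0 bound=2 product=1
t=4: arr=0 -> substrate=0 bound=1 product=2
t=5: arr=3 -> substrate=1 bound=2 product=3
t=6: arr=1 -> substrate=2 bound=2 product=3
t=7: arr=3 -> substrate=3 bound=2 product=5
t=8: arr=0 -> substrate=3 bound=2 product=5
t=9: arr=3 -> substrate=4 bound=2 product=7
t=10: arr=0 -> substrate=4 bound=2 product=7
t=11: arr=1 -> substrate=3 bound=2 product=9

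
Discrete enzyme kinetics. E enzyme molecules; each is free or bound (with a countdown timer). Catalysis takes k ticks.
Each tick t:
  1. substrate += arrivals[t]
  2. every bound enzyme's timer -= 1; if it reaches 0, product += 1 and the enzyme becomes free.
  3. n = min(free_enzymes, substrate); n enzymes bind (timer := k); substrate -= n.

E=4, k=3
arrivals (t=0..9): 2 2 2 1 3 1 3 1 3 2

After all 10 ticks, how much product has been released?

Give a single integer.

t=0: arr=2 -> substrate=0 bound=2 product=0
t=1: arr=2 -> substrate=0 bound=4 product=0
t=2: arr=2 -> substrate=2 bound=4 product=0
t=3: arr=1 -> substrate=1 bound=4 product=2
t=4: arr=3 -> substrate=2 bound=4 product=4
t=5: arr=1 -> substrate=3 bound=4 product=4
t=6: arr=3 -> substrate=4 bound=4 product=6
t=7: arr=1 -> substrate=3 bound=4 product=8
t=8: arr=3 -> substrate=6 bound=4 product=8
t=9: arr=2 -> substrate=6 bound=4 product=10

Answer: 10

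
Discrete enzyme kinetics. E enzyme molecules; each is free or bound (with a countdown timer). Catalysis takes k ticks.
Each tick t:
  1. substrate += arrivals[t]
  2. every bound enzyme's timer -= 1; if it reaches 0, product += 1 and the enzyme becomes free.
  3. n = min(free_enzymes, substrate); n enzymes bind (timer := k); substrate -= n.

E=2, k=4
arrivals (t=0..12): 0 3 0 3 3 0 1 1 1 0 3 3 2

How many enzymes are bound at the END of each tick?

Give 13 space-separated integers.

Answer: 0 2 2 2 2 2 2 2 2 2 2 2 2

Derivation:
t=0: arr=0 -> substrate=0 bound=0 product=0
t=1: arr=3 -> substrate=1 bound=2 product=0
t=2: arr=0 -> substrate=1 bound=2 product=0
t=3: arr=3 -> substrate=4 bound=2 product=0
t=4: arr=3 -> substrate=7 bound=2 product=0
t=5: arr=0 -> substrate=5 bound=2 product=2
t=6: arr=1 -> substrate=6 bound=2 product=2
t=7: arr=1 -> substrate=7 bound=2 product=2
t=8: arr=1 -> substrate=8 bound=2 product=2
t=9: arr=0 -> substrate=6 bound=2 product=4
t=10: arr=3 -> substrate=9 bound=2 product=4
t=11: arr=3 -> substrate=12 bound=2 product=4
t=12: arr=2 -> substrate=14 bound=2 product=4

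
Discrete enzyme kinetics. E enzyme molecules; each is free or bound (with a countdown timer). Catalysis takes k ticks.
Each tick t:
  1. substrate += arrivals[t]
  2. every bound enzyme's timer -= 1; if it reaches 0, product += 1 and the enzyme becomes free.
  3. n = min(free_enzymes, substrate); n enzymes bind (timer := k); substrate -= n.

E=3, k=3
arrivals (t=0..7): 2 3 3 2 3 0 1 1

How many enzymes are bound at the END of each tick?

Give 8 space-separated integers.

Answer: 2 3 3 3 3 3 3 3

Derivation:
t=0: arr=2 -> substrate=0 bound=2 product=0
t=1: arr=3 -> substrate=2 bound=3 product=0
t=2: arr=3 -> substrate=5 bound=3 product=0
t=3: arr=2 -> substrate=5 bound=3 product=2
t=4: arr=3 -> substrate=7 bound=3 product=3
t=5: arr=0 -> substrate=7 bound=3 product=3
t=6: arr=1 -> substrate=6 bound=3 product=5
t=7: arr=1 -> substrate=6 bound=3 product=6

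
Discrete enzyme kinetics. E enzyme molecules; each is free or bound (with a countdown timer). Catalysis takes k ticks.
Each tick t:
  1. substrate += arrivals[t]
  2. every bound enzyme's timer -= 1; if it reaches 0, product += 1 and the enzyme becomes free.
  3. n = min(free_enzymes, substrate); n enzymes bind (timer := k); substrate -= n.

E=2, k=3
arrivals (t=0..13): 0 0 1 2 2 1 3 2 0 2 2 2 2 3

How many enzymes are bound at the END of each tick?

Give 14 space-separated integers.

Answer: 0 0 1 2 2 2 2 2 2 2 2 2 2 2

Derivation:
t=0: arr=0 -> substrate=0 bound=0 product=0
t=1: arr=0 -> substrate=0 bound=0 product=0
t=2: arr=1 -> substrate=0 bound=1 product=0
t=3: arr=2 -> substrate=1 bound=2 product=0
t=4: arr=2 -> substrate=3 bound=2 product=0
t=5: arr=1 -> substrate=3 bound=2 product=1
t=6: arr=3 -> substrate=5 bound=2 product=2
t=7: arr=2 -> substrate=7 bound=2 product=2
t=8: arr=0 -> substrate=6 bound=2 product=3
t=9: arr=2 -> substrate=7 bound=2 product=4
t=10: arr=2 -> substrate=9 bound=2 product=4
t=11: arr=2 -> substrate=10 bound=2 product=5
t=12: arr=2 -> substrate=11 bound=2 product=6
t=13: arr=3 -> substrate=14 bound=2 product=6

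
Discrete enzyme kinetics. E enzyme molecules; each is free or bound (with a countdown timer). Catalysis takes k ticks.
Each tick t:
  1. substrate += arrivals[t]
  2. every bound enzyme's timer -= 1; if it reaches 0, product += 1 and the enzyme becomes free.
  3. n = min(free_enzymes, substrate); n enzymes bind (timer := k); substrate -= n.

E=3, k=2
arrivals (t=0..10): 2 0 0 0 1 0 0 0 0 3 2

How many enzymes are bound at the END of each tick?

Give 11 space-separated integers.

Answer: 2 2 0 0 1 1 0 0 0 3 3

Derivation:
t=0: arr=2 -> substrate=0 bound=2 product=0
t=1: arr=0 -> substrate=0 bound=2 product=0
t=2: arr=0 -> substrate=0 bound=0 product=2
t=3: arr=0 -> substrate=0 bound=0 product=2
t=4: arr=1 -> substrate=0 bound=1 product=2
t=5: arr=0 -> substrate=0 bound=1 product=2
t=6: arr=0 -> substrate=0 bound=0 product=3
t=7: arr=0 -> substrate=0 bound=0 product=3
t=8: arr=0 -> substrate=0 bound=0 product=3
t=9: arr=3 -> substrate=0 bound=3 product=3
t=10: arr=2 -> substrate=2 bound=3 product=3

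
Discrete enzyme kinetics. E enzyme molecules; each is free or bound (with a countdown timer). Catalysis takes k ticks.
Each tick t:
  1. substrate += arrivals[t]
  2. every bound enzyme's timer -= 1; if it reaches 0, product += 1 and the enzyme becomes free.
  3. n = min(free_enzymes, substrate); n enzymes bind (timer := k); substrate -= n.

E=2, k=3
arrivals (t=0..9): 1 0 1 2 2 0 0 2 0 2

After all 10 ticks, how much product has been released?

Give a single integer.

t=0: arr=1 -> substrate=0 bound=1 product=0
t=1: arr=0 -> substrate=0 bound=1 product=0
t=2: arr=1 -> substrate=0 bound=2 product=0
t=3: arr=2 -> substrate=1 bound=2 product=1
t=4: arr=2 -> substrate=3 bound=2 product=1
t=5: arr=0 -> substrate=2 bound=2 product=2
t=6: arr=0 -> substrate=1 bound=2 product=3
t=7: arr=2 -> substrate=3 bound=2 product=3
t=8: arr=0 -> substrate=2 bound=2 product=4
t=9: arr=2 -> substrate=3 bound=2 product=5

Answer: 5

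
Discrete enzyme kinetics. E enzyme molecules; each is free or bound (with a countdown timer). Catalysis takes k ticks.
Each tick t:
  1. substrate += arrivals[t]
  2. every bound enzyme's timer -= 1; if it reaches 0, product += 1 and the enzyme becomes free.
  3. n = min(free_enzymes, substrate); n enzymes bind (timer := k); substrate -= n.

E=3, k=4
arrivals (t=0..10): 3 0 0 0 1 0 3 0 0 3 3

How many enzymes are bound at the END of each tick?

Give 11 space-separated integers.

Answer: 3 3 3 3 1 1 3 3 3 3 3

Derivation:
t=0: arr=3 -> substrate=0 bound=3 product=0
t=1: arr=0 -> substrate=0 bound=3 product=0
t=2: arr=0 -> substrate=0 bound=3 product=0
t=3: arr=0 -> substrate=0 bound=3 product=0
t=4: arr=1 -> substrate=0 bound=1 product=3
t=5: arr=0 -> substrate=0 bound=1 product=3
t=6: arr=3 -> substrate=1 bound=3 product=3
t=7: arr=0 -> substrate=1 bound=3 product=3
t=8: arr=0 -> substrate=0 bound=3 product=4
t=9: arr=3 -> substrate=3 bound=3 product=4
t=10: arr=3 -> substrate=4 bound=3 product=6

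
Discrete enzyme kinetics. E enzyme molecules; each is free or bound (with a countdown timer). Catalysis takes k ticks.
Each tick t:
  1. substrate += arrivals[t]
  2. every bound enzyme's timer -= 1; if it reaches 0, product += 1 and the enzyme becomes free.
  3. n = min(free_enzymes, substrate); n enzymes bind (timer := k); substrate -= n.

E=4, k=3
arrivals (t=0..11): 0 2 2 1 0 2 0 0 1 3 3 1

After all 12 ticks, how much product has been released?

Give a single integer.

Answer: 8

Derivation:
t=0: arr=0 -> substrate=0 bound=0 product=0
t=1: arr=2 -> substrate=0 bound=2 product=0
t=2: arr=2 -> substrate=0 bound=4 product=0
t=3: arr=1 -> substrate=1 bound=4 product=0
t=4: arr=0 -> substrate=0 bound=3 product=2
t=5: arr=2 -> substrate=0 bound=3 product=4
t=6: arr=0 -> substrate=0 bound=3 product=4
t=7: arr=0 -> substrate=0 bound=2 product=5
t=8: arr=1 -> substrate=0 bound=1 product=7
t=9: arr=3 -> substrate=0 bound=4 product=7
t=10: arr=3 -> substrate=3 bound=4 product=7
t=11: arr=1 -> substrate=3 bound=4 product=8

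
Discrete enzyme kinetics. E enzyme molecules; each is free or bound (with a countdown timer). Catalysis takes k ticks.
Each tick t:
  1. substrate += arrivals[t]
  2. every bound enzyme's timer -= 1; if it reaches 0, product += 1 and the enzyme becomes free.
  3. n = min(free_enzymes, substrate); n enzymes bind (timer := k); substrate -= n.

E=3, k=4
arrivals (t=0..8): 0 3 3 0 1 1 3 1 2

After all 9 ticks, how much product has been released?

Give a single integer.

Answer: 3

Derivation:
t=0: arr=0 -> substrate=0 bound=0 product=0
t=1: arr=3 -> substrate=0 bound=3 product=0
t=2: arr=3 -> substrate=3 bound=3 product=0
t=3: arr=0 -> substrate=3 bound=3 product=0
t=4: arr=1 -> substrate=4 bound=3 product=0
t=5: arr=1 -> substrate=2 bound=3 product=3
t=6: arr=3 -> substrate=5 bound=3 product=3
t=7: arr=1 -> substrate=6 bound=3 product=3
t=8: arr=2 -> substrate=8 bound=3 product=3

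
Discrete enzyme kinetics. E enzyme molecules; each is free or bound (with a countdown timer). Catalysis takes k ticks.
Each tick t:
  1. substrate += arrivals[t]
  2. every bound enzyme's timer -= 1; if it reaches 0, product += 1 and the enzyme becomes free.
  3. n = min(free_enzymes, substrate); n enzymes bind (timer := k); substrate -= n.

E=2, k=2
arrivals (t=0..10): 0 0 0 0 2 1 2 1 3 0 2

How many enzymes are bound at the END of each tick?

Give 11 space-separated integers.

Answer: 0 0 0 0 2 2 2 2 2 2 2

Derivation:
t=0: arr=0 -> substrate=0 bound=0 product=0
t=1: arr=0 -> substrate=0 bound=0 product=0
t=2: arr=0 -> substrate=0 bound=0 product=0
t=3: arr=0 -> substrate=0 bound=0 product=0
t=4: arr=2 -> substrate=0 bound=2 product=0
t=5: arr=1 -> substrate=1 bound=2 product=0
t=6: arr=2 -> substrate=1 bound=2 product=2
t=7: arr=1 -> substrate=2 bound=2 product=2
t=8: arr=3 -> substrate=3 bound=2 product=4
t=9: arr=0 -> substrate=3 bound=2 product=4
t=10: arr=2 -> substrate=3 bound=2 product=6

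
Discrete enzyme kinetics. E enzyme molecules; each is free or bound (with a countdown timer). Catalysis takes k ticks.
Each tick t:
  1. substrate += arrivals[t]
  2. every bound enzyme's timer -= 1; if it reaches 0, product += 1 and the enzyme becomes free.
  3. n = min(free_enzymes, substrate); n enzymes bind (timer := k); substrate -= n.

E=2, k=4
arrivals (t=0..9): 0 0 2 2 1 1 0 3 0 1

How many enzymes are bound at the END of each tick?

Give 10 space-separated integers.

t=0: arr=0 -> substrate=0 bound=0 product=0
t=1: arr=0 -> substrate=0 bound=0 product=0
t=2: arr=2 -> substrate=0 bound=2 product=0
t=3: arr=2 -> substrate=2 bound=2 product=0
t=4: arr=1 -> substrate=3 bound=2 product=0
t=5: arr=1 -> substrate=4 bound=2 product=0
t=6: arr=0 -> substrate=2 bound=2 product=2
t=7: arr=3 -> substrate=5 bound=2 product=2
t=8: arr=0 -> substrate=5 bound=2 product=2
t=9: arr=1 -> substrate=6 bound=2 product=2

Answer: 0 0 2 2 2 2 2 2 2 2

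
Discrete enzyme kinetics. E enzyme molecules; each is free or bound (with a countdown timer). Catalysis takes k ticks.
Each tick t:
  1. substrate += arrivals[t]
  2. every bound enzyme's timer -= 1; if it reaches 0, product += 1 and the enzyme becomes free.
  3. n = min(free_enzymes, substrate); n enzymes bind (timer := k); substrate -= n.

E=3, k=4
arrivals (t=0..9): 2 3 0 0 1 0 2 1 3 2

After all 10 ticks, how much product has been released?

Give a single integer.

t=0: arr=2 -> substrate=0 bound=2 product=0
t=1: arr=3 -> substrate=2 bound=3 product=0
t=2: arr=0 -> substrate=2 bound=3 product=0
t=3: arr=0 -> substrate=2 bound=3 product=0
t=4: arr=1 -> substrate=1 bound=3 product=2
t=5: arr=0 -> substrate=0 bound=3 product=3
t=6: arr=2 -> substrate=2 bound=3 product=3
t=7: arr=1 -> substrate=3 bound=3 product=3
t=8: arr=3 -> substrate=4 bound=3 product=5
t=9: arr=2 -> substrate=5 bound=3 product=6

Answer: 6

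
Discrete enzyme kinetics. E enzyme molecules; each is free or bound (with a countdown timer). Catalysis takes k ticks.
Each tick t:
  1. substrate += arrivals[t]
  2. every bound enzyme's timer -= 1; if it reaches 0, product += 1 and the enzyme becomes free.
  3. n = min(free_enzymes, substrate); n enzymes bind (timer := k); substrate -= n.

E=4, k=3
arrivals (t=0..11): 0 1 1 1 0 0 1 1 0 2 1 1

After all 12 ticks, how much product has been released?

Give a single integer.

t=0: arr=0 -> substrate=0 bound=0 product=0
t=1: arr=1 -> substrate=0 bound=1 product=0
t=2: arr=1 -> substrate=0 bound=2 product=0
t=3: arr=1 -> substrate=0 bound=3 product=0
t=4: arr=0 -> substrate=0 bound=2 product=1
t=5: arr=0 -> substrate=0 bound=1 product=2
t=6: arr=1 -> substrate=0 bound=1 product=3
t=7: arr=1 -> substrate=0 bound=2 product=3
t=8: arr=0 -> substrate=0 bound=2 product=3
t=9: arr=2 -> substrate=0 bound=3 product=4
t=10: arr=1 -> substrate=0 bound=3 product=5
t=11: arr=1 -> substrate=0 bound=4 product=5

Answer: 5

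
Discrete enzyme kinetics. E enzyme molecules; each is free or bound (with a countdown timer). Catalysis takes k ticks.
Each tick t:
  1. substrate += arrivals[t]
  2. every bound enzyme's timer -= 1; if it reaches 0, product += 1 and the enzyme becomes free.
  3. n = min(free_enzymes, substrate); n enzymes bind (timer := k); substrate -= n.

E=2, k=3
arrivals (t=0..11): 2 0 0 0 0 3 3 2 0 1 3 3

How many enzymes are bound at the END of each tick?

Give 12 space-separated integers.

Answer: 2 2 2 0 0 2 2 2 2 2 2 2

Derivation:
t=0: arr=2 -> substrate=0 bound=2 product=0
t=1: arr=0 -> substrate=0 bound=2 product=0
t=2: arr=0 -> substrate=0 bound=2 product=0
t=3: arr=0 -> substrate=0 bound=0 product=2
t=4: arr=0 -> substrate=0 bound=0 product=2
t=5: arr=3 -> substrate=1 bound=2 product=2
t=6: arr=3 -> substrate=4 bound=2 product=2
t=7: arr=2 -> substrate=6 bound=2 product=2
t=8: arr=0 -> substrate=4 bound=2 product=4
t=9: arr=1 -> substrate=5 bound=2 product=4
t=10: arr=3 -> substrate=8 bound=2 product=4
t=11: arr=3 -> substrate=9 bound=2 product=6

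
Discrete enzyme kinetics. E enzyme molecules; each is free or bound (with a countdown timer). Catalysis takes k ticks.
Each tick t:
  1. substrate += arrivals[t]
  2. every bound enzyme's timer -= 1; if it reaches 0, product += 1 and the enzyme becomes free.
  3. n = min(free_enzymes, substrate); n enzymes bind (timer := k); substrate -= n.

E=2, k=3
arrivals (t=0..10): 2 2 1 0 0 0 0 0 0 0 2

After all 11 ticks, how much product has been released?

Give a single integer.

t=0: arr=2 -> substrate=0 bound=2 product=0
t=1: arr=2 -> substrate=2 bound=2 product=0
t=2: arr=1 -> substrate=3 bound=2 product=0
t=3: arr=0 -> substrate=1 bound=2 product=2
t=4: arr=0 -> substrate=1 bound=2 product=2
t=5: arr=0 -> substrate=1 bound=2 product=2
t=6: arr=0 -> substrate=0 bound=1 product=4
t=7: arr=0 -> substrate=0 bound=1 product=4
t=8: arr=0 -> substrate=0 bound=1 product=4
t=9: arr=0 -> substrate=0 bound=0 product=5
t=10: arr=2 -> substrate=0 bound=2 product=5

Answer: 5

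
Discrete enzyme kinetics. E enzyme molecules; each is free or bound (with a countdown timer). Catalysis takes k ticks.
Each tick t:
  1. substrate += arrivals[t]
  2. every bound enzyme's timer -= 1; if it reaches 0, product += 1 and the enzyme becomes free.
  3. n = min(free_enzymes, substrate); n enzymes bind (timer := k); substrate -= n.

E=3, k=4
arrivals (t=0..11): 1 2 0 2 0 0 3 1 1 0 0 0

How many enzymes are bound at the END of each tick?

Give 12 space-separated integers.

Answer: 1 3 3 3 3 2 3 3 3 3 3 3

Derivation:
t=0: arr=1 -> substrate=0 bound=1 product=0
t=1: arr=2 -> substrate=0 bound=3 product=0
t=2: arr=0 -> substrate=0 bound=3 product=0
t=3: arr=2 -> substrate=2 bound=3 product=0
t=4: arr=0 -> substrate=1 bound=3 product=1
t=5: arr=0 -> substrate=0 bound=2 product=3
t=6: arr=3 -> substrate=2 bound=3 product=3
t=7: arr=1 -> substrate=3 bound=3 product=3
t=8: arr=1 -> substrate=3 bound=3 product=4
t=9: arr=0 -> substrate=2 bound=3 product=5
t=10: arr=0 -> substrate=1 bound=3 product=6
t=11: arr=0 -> substrate=1 bound=3 product=6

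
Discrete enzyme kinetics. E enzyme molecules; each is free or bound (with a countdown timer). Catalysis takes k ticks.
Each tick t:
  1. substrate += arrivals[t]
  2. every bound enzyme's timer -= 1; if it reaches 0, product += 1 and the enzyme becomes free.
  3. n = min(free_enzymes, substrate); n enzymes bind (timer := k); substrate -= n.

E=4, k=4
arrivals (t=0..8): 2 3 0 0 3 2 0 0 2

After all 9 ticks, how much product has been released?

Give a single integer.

Answer: 6

Derivation:
t=0: arr=2 -> substrate=0 bound=2 product=0
t=1: arr=3 -> substrate=1 bound=4 product=0
t=2: arr=0 -> substrate=1 bound=4 product=0
t=3: arr=0 -> substrate=1 bound=4 product=0
t=4: arr=3 -> substrate=2 bound=4 product=2
t=5: arr=2 -> substrate=2 bound=4 product=4
t=6: arr=0 -> substrate=2 bound=4 product=4
t=7: arr=0 -> substrate=2 bound=4 product=4
t=8: arr=2 -> substrate=2 bound=4 product=6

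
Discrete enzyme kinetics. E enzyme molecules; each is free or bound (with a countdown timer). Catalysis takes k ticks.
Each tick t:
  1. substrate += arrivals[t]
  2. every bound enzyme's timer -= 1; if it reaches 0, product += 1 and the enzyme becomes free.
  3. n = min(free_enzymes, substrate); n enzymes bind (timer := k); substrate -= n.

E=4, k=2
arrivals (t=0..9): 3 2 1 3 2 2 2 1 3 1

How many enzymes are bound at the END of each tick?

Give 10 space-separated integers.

t=0: arr=3 -> substrate=0 bound=3 product=0
t=1: arr=2 -> substrate=1 bound=4 product=0
t=2: arr=1 -> substrate=0 bound=3 product=3
t=3: arr=3 -> substrate=1 bound=4 product=4
t=4: arr=2 -> substrate=1 bound=4 product=6
t=5: arr=2 -> substrate=1 bound=4 product=8
t=6: arr=2 -> substrate=1 bound=4 product=10
t=7: arr=1 -> substrate=0 bound=4 product=12
t=8: arr=3 -> substrate=1 bound=4 product=14
t=9: arr=1 -> substrate=0 bound=4 product=16

Answer: 3 4 3 4 4 4 4 4 4 4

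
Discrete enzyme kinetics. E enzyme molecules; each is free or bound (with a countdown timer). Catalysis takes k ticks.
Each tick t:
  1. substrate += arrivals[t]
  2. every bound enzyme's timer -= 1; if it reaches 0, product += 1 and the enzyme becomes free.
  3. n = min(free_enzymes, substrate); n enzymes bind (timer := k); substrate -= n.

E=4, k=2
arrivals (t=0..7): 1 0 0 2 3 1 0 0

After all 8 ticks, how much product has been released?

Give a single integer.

Answer: 7

Derivation:
t=0: arr=1 -> substrate=0 bound=1 product=0
t=1: arr=0 -> substrate=0 bound=1 product=0
t=2: arr=0 -> substrate=0 bound=0 product=1
t=3: arr=2 -> substrate=0 bound=2 product=1
t=4: arr=3 -> substrate=1 bound=4 product=1
t=5: arr=1 -> substrate=0 bound=4 product=3
t=6: arr=0 -> substrate=0 bound=2 product=5
t=7: arr=0 -> substrate=0 bound=0 product=7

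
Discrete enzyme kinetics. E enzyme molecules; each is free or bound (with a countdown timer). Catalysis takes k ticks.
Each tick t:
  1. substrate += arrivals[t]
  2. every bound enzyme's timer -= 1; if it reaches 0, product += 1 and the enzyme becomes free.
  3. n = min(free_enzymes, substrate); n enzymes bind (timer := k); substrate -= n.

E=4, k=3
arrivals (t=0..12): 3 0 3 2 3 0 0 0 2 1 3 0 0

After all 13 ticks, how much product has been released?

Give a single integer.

t=0: arr=3 -> substrate=0 bound=3 product=0
t=1: arr=0 -> substrate=0 bound=3 product=0
t=2: arr=3 -> substrate=2 bound=4 product=0
t=3: arr=2 -> substrate=1 bound=4 product=3
t=4: arr=3 -> substrate=4 bound=4 product=3
t=5: arr=0 -> substrate=3 bound=4 product=4
t=6: arr=0 -> substrate=0 bound=4 product=7
t=7: arr=0 -> substrate=0 bound=4 product=7
t=8: arr=2 -> substrate=1 bound=4 product=8
t=9: arr=1 -> substrate=0 bound=3 product=11
t=10: arr=3 -> substrate=2 bound=4 product=11
t=11: arr=0 -> substrate=1 bound=4 product=12
t=12: arr=0 -> substrate=0 bound=3 product=14

Answer: 14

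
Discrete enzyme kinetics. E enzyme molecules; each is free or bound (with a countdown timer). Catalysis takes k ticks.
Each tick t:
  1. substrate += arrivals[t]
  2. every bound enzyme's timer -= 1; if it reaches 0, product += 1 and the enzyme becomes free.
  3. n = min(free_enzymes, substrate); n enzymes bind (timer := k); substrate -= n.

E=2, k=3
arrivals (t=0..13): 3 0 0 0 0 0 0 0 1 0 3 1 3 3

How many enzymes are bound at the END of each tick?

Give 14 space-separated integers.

t=0: arr=3 -> substrate=1 bound=2 product=0
t=1: arr=0 -> substrate=1 bound=2 product=0
t=2: arr=0 -> substrate=1 bound=2 product=0
t=3: arr=0 -> substrate=0 bound=1 product=2
t=4: arr=0 -> substrate=0 bound=1 product=2
t=5: arr=0 -> substrate=0 bound=1 product=2
t=6: arr=0 -> substrate=0 bound=0 product=3
t=7: arr=0 -> substrate=0 bound=0 product=3
t=8: arr=1 -> substrate=0 bound=1 product=3
t=9: arr=0 -> substrate=0 bound=1 product=3
t=10: arr=3 -> substrate=2 bound=2 product=3
t=11: arr=1 -> substrate=2 bound=2 product=4
t=12: arr=3 -> substrate=5 bound=2 product=4
t=13: arr=3 -> substrate=7 bound=2 product=5

Answer: 2 2 2 1 1 1 0 0 1 1 2 2 2 2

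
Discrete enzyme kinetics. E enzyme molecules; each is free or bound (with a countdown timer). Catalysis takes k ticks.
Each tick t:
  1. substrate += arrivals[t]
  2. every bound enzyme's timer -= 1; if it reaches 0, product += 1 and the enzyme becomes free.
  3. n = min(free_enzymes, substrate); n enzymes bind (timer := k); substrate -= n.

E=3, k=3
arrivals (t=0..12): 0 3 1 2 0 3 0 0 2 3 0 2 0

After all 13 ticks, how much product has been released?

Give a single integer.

t=0: arr=0 -> substrate=0 bound=0 product=0
t=1: arr=3 -> substrate=0 bound=3 product=0
t=2: arr=1 -> substrate=1 bound=3 product=0
t=3: arr=2 -> substrate=3 bound=3 product=0
t=4: arr=0 -> substrate=0 bound=3 product=3
t=5: arr=3 -> substrate=3 bound=3 product=3
t=6: arr=0 -> substrate=3 bound=3 product=3
t=7: arr=0 -> substrate=0 bound=3 product=6
t=8: arr=2 -> substrate=2 bound=3 product=6
t=9: arr=3 -> substrate=5 bound=3 product=6
t=10: arr=0 -> substrate=2 bound=3 product=9
t=11: arr=2 -> substrate=4 bound=3 product=9
t=12: arr=0 -> substrate=4 bound=3 product=9

Answer: 9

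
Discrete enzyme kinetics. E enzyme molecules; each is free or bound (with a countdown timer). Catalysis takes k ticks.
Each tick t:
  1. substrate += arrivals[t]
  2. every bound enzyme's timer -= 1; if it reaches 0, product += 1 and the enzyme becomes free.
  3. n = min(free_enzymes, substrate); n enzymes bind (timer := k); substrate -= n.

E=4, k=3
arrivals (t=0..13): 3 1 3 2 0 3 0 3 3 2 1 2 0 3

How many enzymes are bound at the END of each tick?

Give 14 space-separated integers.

t=0: arr=3 -> substrate=0 bound=3 product=0
t=1: arr=1 -> substrate=0 bound=4 product=0
t=2: arr=3 -> substrate=3 bound=4 product=0
t=3: arr=2 -> substrate=2 bound=4 product=3
t=4: arr=0 -> substrate=1 bound=4 product=4
t=5: arr=3 -> substrate=4 bound=4 product=4
t=6: arr=0 -> substrate=1 bound=4 product=7
t=7: arr=3 -> substrate=3 bound=4 product=8
t=8: arr=3 -> substrate=6 bound=4 product=8
t=9: arr=2 -> substrate=5 bound=4 product=11
t=10: arr=1 -> substrate=5 bound=4 product=12
t=11: arr=2 -> substrate=7 bound=4 product=12
t=12: arr=0 -> substrate=4 bound=4 product=15
t=13: arr=3 -> substrate=6 bound=4 product=16

Answer: 3 4 4 4 4 4 4 4 4 4 4 4 4 4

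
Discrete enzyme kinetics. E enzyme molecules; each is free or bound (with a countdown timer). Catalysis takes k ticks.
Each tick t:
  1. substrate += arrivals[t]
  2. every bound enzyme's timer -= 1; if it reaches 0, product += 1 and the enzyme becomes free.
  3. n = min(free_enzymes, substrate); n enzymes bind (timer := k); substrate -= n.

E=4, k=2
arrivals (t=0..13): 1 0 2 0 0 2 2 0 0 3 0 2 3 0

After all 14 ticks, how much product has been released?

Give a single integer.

t=0: arr=1 -> substrate=0 bound=1 product=0
t=1: arr=0 -> substrate=0 bound=1 product=0
t=2: arr=2 -> substrate=0 bound=2 product=1
t=3: arr=0 -> substrate=0 bound=2 product=1
t=4: arr=0 -> substrate=0 bound=0 product=3
t=5: arr=2 -> substrate=0 bound=2 product=3
t=6: arr=2 -> substrate=0 bound=4 product=3
t=7: arr=0 -> substrate=0 bound=2 product=5
t=8: arr=0 -> substrate=0 bound=0 product=7
t=9: arr=3 -> substrate=0 bound=3 product=7
t=10: arr=0 -> substrate=0 bound=3 product=7
t=11: arr=2 -> substrate=0 bound=2 product=10
t=12: arr=3 -> substrate=1 bound=4 product=10
t=13: arr=0 -> substrate=0 bound=3 product=12

Answer: 12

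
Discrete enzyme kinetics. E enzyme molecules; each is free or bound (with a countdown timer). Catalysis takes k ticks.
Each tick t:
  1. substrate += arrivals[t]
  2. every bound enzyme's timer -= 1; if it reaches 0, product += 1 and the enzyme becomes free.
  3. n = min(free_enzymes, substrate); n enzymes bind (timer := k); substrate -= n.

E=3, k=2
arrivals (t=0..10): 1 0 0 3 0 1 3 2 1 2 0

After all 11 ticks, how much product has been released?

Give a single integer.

Answer: 10

Derivation:
t=0: arr=1 -> substrate=0 bound=1 product=0
t=1: arr=0 -> substrate=0 bound=1 product=0
t=2: arr=0 -> substrate=0 bound=0 product=1
t=3: arr=3 -> substrate=0 bound=3 product=1
t=4: arr=0 -> substrate=0 bound=3 product=1
t=5: arr=1 -> substrate=0 bound=1 product=4
t=6: arr=3 -> substrate=1 bound=3 product=4
t=7: arr=2 -> substrate=2 bound=3 product=5
t=8: arr=1 -> substrate=1 bound=3 product=7
t=9: arr=2 -> substrate=2 bound=3 product=8
t=10: arr=0 -> substrate=0 bound=3 product=10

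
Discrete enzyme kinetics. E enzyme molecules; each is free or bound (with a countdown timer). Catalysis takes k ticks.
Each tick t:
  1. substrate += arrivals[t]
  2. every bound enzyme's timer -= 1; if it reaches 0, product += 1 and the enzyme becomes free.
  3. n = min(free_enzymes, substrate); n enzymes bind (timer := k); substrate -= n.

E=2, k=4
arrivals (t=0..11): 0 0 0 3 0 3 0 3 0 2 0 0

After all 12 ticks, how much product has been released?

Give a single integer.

t=0: arr=0 -> substrate=0 bound=0 product=0
t=1: arr=0 -> substrate=0 bound=0 product=0
t=2: arr=0 -> substrate=0 bound=0 product=0
t=3: arr=3 -> substrate=1 bound=2 product=0
t=4: arr=0 -> substrate=1 bound=2 product=0
t=5: arr=3 -> substrate=4 bound=2 product=0
t=6: arr=0 -> substrate=4 bound=2 product=0
t=7: arr=3 -> substrate=5 bound=2 product=2
t=8: arr=0 -> substrate=5 bound=2 product=2
t=9: arr=2 -> substrate=7 bound=2 product=2
t=10: arr=0 -> substrate=7 bound=2 product=2
t=11: arr=0 -> substrate=5 bound=2 product=4

Answer: 4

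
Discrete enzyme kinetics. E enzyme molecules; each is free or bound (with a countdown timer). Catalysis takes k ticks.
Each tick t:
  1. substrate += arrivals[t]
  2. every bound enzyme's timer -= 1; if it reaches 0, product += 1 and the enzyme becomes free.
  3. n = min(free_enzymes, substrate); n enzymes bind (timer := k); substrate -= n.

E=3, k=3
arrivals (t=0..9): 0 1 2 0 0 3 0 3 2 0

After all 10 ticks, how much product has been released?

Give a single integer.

t=0: arr=0 -> substrate=0 bound=0 product=0
t=1: arr=1 -> substrate=0 bound=1 product=0
t=2: arr=2 -> substrate=0 bound=3 product=0
t=3: arr=0 -> substrate=0 bound=3 product=0
t=4: arr=0 -> substrate=0 bound=2 product=1
t=5: arr=3 -> substrate=0 bound=3 product=3
t=6: arr=0 -> substrate=0 bound=3 product=3
t=7: arr=3 -> substrate=3 bound=3 product=3
t=8: arr=2 -> substrate=2 bound=3 product=6
t=9: arr=0 -> substrate=2 bound=3 product=6

Answer: 6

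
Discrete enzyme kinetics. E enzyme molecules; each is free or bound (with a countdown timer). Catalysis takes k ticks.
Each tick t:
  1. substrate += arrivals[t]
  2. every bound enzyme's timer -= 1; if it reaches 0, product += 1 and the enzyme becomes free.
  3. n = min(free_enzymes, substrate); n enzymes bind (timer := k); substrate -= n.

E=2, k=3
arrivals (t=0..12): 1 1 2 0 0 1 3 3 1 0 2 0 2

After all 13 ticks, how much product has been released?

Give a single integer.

t=0: arr=1 -> substrate=0 bound=1 product=0
t=1: arr=1 -> substrate=0 bound=2 product=0
t=2: arr=2 -> substrate=2 bound=2 product=0
t=3: arr=0 -> substrate=1 bound=2 product=1
t=4: arr=0 -> substrate=0 bound=2 product=2
t=5: arr=1 -> substrate=1 bound=2 product=2
t=6: arr=3 -> substrate=3 bound=2 product=3
t=7: arr=3 -> substrate=5 bound=2 product=4
t=8: arr=1 -> substrate=6 bound=2 product=4
t=9: arr=0 -> substrate=5 bound=2 product=5
t=10: arr=2 -> substrate=6 bound=2 product=6
t=11: arr=0 -> substrate=6 bound=2 product=6
t=12: arr=2 -> substrate=7 bound=2 product=7

Answer: 7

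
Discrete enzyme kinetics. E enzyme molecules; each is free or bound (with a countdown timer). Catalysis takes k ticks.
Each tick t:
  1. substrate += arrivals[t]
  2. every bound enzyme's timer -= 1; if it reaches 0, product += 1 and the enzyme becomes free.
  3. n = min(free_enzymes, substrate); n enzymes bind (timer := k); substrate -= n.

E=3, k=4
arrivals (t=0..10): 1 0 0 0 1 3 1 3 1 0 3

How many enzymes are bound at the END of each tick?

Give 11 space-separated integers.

Answer: 1 1 1 1 1 3 3 3 3 3 3

Derivation:
t=0: arr=1 -> substrate=0 bound=1 product=0
t=1: arr=0 -> substrate=0 bound=1 product=0
t=2: arr=0 -> substrate=0 bound=1 product=0
t=3: arr=0 -> substrate=0 bound=1 product=0
t=4: arr=1 -> substrate=0 bound=1 product=1
t=5: arr=3 -> substrate=1 bound=3 product=1
t=6: arr=1 -> substrate=2 bound=3 product=1
t=7: arr=3 -> substrate=5 bound=3 product=1
t=8: arr=1 -> substrate=5 bound=3 product=2
t=9: arr=0 -> substrate=3 bound=3 product=4
t=10: arr=3 -> substrate=6 bound=3 product=4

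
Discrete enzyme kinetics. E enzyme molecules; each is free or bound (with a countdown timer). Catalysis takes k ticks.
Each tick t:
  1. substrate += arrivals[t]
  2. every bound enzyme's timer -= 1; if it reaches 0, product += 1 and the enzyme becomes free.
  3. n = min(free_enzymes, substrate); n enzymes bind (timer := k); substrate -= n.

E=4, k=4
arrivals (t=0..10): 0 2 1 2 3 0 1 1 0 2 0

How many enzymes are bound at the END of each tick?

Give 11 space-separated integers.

Answer: 0 2 3 4 4 4 4 4 4 4 4

Derivation:
t=0: arr=0 -> substrate=0 bound=0 product=0
t=1: arr=2 -> substrate=0 bound=2 product=0
t=2: arr=1 -> substrate=0 bound=3 product=0
t=3: arr=2 -> substrate=1 bound=4 product=0
t=4: arr=3 -> substrate=4 bound=4 product=0
t=5: arr=0 -> substrate=2 bound=4 product=2
t=6: arr=1 -> substrate=2 bound=4 product=3
t=7: arr=1 -> substrate=2 bound=4 product=4
t=8: arr=0 -> substrate=2 bound=4 product=4
t=9: arr=2 -> substrate=2 bound=4 product=6
t=10: arr=0 -> substrate=1 bound=4 product=7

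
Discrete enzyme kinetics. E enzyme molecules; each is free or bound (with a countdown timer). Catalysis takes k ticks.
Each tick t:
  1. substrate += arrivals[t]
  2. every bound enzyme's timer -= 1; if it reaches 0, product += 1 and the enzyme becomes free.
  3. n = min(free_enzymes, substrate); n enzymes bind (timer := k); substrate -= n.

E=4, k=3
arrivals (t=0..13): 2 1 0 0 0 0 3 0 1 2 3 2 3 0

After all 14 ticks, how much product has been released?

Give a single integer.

Answer: 10

Derivation:
t=0: arr=2 -> substrate=0 bound=2 product=0
t=1: arr=1 -> substrate=0 bound=3 product=0
t=2: arr=0 -> substrate=0 bound=3 product=0
t=3: arr=0 -> substrate=0 bound=1 product=2
t=4: arr=0 -> substrate=0 bound=0 product=3
t=5: arr=0 -> substrate=0 bound=0 product=3
t=6: arr=3 -> substrate=0 bound=3 product=3
t=7: arr=0 -> substrate=0 bound=3 product=3
t=8: arr=1 -> substrate=0 bound=4 product=3
t=9: arr=2 -> substrate=0 bound=3 product=6
t=10: arr=3 -> substrate=2 bound=4 product=6
t=11: arr=2 -> substrate=3 bound=4 product=7
t=12: arr=3 -> substrate=4 bound=4 product=9
t=13: arr=0 -> substrate=3 bound=4 product=10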